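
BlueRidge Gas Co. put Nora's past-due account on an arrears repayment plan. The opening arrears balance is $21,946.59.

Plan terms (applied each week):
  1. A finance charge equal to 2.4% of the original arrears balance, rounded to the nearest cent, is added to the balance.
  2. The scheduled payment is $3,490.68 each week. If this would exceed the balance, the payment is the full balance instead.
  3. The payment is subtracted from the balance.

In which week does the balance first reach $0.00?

Week 1: opening $21,946.59; interest $526.72 → $22,473.31; payment $3,490.68; balance $18,982.63
Week 2: opening $18,982.63; interest $526.72 → $19,509.35; payment $3,490.68; balance $16,018.67
Week 3: opening $16,018.67; interest $526.72 → $16,545.39; payment $3,490.68; balance $13,054.71
Week 4: opening $13,054.71; interest $526.72 → $13,581.43; payment $3,490.68; balance $10,090.75
Week 5: opening $10,090.75; interest $526.72 → $10,617.47; payment $3,490.68; balance $7,126.79
Week 6: opening $7,126.79; interest $526.72 → $7,653.51; payment $3,490.68; balance $4,162.83
Week 7: opening $4,162.83; interest $526.72 → $4,689.55; payment $3,490.68; balance $1,198.87
Week 8: opening $1,198.87; interest $526.72 → $1,725.59; payment $1,725.59; balance $0.00
Balance reaches $0.00 in week 8.

8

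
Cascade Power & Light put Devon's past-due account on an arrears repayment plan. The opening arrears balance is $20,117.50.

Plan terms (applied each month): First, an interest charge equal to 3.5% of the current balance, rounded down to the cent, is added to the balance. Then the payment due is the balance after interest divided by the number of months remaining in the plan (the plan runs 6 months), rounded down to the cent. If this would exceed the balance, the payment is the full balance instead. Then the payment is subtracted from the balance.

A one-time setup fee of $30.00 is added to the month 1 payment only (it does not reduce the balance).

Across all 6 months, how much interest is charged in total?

Month 1: opening $20,117.50; interest $704.11 → $20,821.61; payment $3,470.26 (+ $30.00 fee); balance $17,351.35
Month 2: opening $17,351.35; interest $607.29 → $17,958.64; payment $3,591.72; balance $14,366.92
Month 3: opening $14,366.92; interest $502.84 → $14,869.76; payment $3,717.44; balance $11,152.32
Month 4: opening $11,152.32; interest $390.33 → $11,542.65; payment $3,847.55; balance $7,695.10
Month 5: opening $7,695.10; interest $269.32 → $7,964.42; payment $3,982.21; balance $3,982.21
Month 6: opening $3,982.21; interest $139.37 → $4,121.58; payment $4,121.58; balance $0.00
Total interest: $704.11 + $607.29 + $502.84 + $390.33 + $269.32 + $139.37 = $2,613.26

$2,613.26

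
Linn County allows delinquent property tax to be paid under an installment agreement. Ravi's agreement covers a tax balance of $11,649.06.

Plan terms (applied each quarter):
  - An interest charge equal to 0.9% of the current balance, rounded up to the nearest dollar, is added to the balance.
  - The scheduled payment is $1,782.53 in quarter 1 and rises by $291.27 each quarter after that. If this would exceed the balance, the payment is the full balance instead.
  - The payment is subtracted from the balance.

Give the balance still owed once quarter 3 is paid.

$5,694.66

# | Opening | Interest | Payment | End bal
1 | $11,649.06 | $105.00 | $1,782.53 | $9,971.53
2 | $9,971.53 | $90.00 | $2,073.80 | $7,987.73
3 | $7,987.73 | $72.00 | $2,365.07 | $5,694.66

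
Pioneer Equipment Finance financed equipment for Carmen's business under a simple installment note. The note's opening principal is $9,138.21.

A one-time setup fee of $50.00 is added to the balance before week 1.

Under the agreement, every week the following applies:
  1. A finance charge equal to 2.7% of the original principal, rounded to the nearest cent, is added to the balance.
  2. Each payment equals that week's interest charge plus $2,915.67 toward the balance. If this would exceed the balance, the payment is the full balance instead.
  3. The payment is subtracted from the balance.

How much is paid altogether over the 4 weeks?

$10,175.13

Week 1: opening $9,188.21; interest $246.73 → $9,434.94; payment $3,162.40; balance $6,272.54
Week 2: opening $6,272.54; interest $246.73 → $6,519.27; payment $3,162.40; balance $3,356.87
Week 3: opening $3,356.87; interest $246.73 → $3,603.60; payment $3,162.40; balance $441.20
Week 4: opening $441.20; interest $246.73 → $687.93; payment $687.93; balance $0.00
Total paid: $10,175.13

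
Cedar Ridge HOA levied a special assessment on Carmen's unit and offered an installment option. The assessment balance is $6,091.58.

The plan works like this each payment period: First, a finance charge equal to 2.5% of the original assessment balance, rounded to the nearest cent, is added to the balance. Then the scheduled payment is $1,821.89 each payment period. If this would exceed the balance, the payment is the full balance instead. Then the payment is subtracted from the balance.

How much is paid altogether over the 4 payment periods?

$6,700.74

# | Opening | Interest | Payment | End bal
1 | $6,091.58 | $152.29 | $1,821.89 | $4,421.98
2 | $4,421.98 | $152.29 | $1,821.89 | $2,752.38
3 | $2,752.38 | $152.29 | $1,821.89 | $1,082.78
4 | $1,082.78 | $152.29 | $1,235.07 | $0.00
Total paid: $6,700.74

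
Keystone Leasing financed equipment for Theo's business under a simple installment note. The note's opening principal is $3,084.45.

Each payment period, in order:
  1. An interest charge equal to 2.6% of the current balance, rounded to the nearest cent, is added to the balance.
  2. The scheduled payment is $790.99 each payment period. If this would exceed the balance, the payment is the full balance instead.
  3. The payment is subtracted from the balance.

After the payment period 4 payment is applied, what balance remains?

# | Opening | Interest | Payment | End bal
1 | $3,084.45 | $80.20 | $790.99 | $2,373.66
2 | $2,373.66 | $61.72 | $790.99 | $1,644.39
3 | $1,644.39 | $42.75 | $790.99 | $896.15
4 | $896.15 | $23.30 | $790.99 | $128.46

$128.46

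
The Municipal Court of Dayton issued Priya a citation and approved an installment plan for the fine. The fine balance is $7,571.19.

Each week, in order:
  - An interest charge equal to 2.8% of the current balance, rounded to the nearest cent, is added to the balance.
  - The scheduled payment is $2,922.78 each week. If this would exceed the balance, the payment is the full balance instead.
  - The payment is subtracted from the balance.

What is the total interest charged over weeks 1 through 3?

$406.14

# | Opening | Interest | Payment | End bal
1 | $7,571.19 | $211.99 | $2,922.78 | $4,860.40
2 | $4,860.40 | $136.09 | $2,922.78 | $2,073.71
3 | $2,073.71 | $58.06 | $2,131.77 | $0.00
Total interest: $211.99 + $136.09 + $58.06 = $406.14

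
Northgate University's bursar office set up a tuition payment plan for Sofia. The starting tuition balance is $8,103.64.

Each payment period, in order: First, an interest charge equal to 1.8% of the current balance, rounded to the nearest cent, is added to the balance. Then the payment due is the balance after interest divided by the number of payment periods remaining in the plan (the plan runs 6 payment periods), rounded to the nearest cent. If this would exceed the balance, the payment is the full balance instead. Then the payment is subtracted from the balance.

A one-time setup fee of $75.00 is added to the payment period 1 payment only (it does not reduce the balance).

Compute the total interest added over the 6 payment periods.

$526.13

Payment period 1: $8,103.64 +$145.87 interest = $8,249.51; pay $1,374.92 (+ $75.00 fee) → $6,874.59
Payment period 2: $6,874.59 +$123.74 interest = $6,998.33; pay $1,399.67 → $5,598.66
Payment period 3: $5,598.66 +$100.78 interest = $5,699.44; pay $1,424.86 → $4,274.58
Payment period 4: $4,274.58 +$76.94 interest = $4,351.52; pay $1,450.51 → $2,901.01
Payment period 5: $2,901.01 +$52.22 interest = $2,953.23; pay $1,476.62 → $1,476.61
Payment period 6: $1,476.61 +$26.58 interest = $1,503.19; pay $1,503.19 → $0.00
Total interest: $145.87 + $123.74 + $100.78 + $76.94 + $52.22 + $26.58 = $526.13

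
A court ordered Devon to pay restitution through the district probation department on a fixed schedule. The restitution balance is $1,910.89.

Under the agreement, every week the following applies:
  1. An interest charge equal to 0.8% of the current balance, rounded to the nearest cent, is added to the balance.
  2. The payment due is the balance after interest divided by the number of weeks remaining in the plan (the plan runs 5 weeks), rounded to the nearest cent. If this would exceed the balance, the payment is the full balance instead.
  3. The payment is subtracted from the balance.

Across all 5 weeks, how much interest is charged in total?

$46.36

Week 1: opening $1,910.89; interest $15.29 → $1,926.18; payment $385.24; balance $1,540.94
Week 2: opening $1,540.94; interest $12.33 → $1,553.27; payment $388.32; balance $1,164.95
Week 3: opening $1,164.95; interest $9.32 → $1,174.27; payment $391.42; balance $782.85
Week 4: opening $782.85; interest $6.26 → $789.11; payment $394.56; balance $394.55
Week 5: opening $394.55; interest $3.16 → $397.71; payment $397.71; balance $0.00
Total interest: $15.29 + $12.33 + $9.32 + $6.26 + $3.16 = $46.36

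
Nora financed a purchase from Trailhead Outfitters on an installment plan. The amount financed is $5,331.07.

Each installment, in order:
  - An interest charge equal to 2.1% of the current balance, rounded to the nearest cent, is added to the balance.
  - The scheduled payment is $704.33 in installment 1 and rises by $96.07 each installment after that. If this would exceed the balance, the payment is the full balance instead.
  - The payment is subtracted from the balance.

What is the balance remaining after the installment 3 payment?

$3,226.12

Installment 1: opening $5,331.07; interest $111.95 → $5,443.02; payment $704.33; balance $4,738.69
Installment 2: opening $4,738.69; interest $99.51 → $4,838.20; payment $800.40; balance $4,037.80
Installment 3: opening $4,037.80; interest $84.79 → $4,122.59; payment $896.47; balance $3,226.12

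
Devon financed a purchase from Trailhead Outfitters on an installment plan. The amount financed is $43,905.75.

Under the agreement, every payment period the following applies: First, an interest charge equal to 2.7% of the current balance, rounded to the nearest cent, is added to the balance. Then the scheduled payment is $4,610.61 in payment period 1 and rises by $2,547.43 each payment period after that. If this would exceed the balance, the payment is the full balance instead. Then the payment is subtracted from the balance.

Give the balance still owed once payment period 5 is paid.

$0.00

Payment period 1: $43,905.75 +$1,185.46 interest = $45,091.21; pay $4,610.61 → $40,480.60
Payment period 2: $40,480.60 +$1,092.98 interest = $41,573.58; pay $7,158.04 → $34,415.54
Payment period 3: $34,415.54 +$929.22 interest = $35,344.76; pay $9,705.47 → $25,639.29
Payment period 4: $25,639.29 +$692.26 interest = $26,331.55; pay $12,252.90 → $14,078.65
Payment period 5: $14,078.65 +$380.12 interest = $14,458.77; pay $14,458.77 → $0.00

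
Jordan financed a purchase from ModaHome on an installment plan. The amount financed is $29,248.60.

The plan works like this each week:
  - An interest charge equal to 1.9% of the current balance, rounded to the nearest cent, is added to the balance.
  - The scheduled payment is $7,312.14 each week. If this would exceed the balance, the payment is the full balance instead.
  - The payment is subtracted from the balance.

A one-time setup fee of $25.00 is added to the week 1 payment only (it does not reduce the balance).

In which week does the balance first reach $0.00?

5

Week 1: opening $29,248.60; interest $555.72 → $29,804.32; payment $7,312.14 (+ $25.00 fee); balance $22,492.18
Week 2: opening $22,492.18; interest $427.35 → $22,919.53; payment $7,312.14; balance $15,607.39
Week 3: opening $15,607.39; interest $296.54 → $15,903.93; payment $7,312.14; balance $8,591.79
Week 4: opening $8,591.79; interest $163.24 → $8,755.03; payment $7,312.14; balance $1,442.89
Week 5: opening $1,442.89; interest $27.41 → $1,470.30; payment $1,470.30; balance $0.00
Balance reaches $0.00 in week 5.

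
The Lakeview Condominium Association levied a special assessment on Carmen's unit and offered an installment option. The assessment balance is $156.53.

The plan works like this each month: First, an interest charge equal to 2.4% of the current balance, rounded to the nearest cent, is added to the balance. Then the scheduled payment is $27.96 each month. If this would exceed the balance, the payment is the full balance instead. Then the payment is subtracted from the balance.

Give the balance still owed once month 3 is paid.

$82.17

# | Opening | Interest | Payment | End bal
1 | $156.53 | $3.76 | $27.96 | $132.33
2 | $132.33 | $3.18 | $27.96 | $107.55
3 | $107.55 | $2.58 | $27.96 | $82.17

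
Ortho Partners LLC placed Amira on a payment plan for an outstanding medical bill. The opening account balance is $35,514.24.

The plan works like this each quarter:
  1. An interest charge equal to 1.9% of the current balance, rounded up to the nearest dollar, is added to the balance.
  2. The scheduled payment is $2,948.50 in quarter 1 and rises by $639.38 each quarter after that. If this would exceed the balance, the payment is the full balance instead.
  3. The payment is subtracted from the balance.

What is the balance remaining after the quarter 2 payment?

$30,284.86

Quarter 1: $35,514.24 +$675.00 interest = $36,189.24; pay $2,948.50 → $33,240.74
Quarter 2: $33,240.74 +$632.00 interest = $33,872.74; pay $3,587.88 → $30,284.86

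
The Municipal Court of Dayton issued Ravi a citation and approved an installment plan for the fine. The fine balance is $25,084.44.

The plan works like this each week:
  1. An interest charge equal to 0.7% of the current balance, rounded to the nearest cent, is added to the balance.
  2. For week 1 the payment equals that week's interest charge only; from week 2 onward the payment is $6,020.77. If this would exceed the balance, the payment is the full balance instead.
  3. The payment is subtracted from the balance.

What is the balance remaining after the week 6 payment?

Week 1: $25,084.44 +$175.59 interest = $25,260.03; pay $175.59 → $25,084.44
Week 2: $25,084.44 +$175.59 interest = $25,260.03; pay $6,020.77 → $19,239.26
Week 3: $19,239.26 +$134.67 interest = $19,373.93; pay $6,020.77 → $13,353.16
Week 4: $13,353.16 +$93.47 interest = $13,446.63; pay $6,020.77 → $7,425.86
Week 5: $7,425.86 +$51.98 interest = $7,477.84; pay $6,020.77 → $1,457.07
Week 6: $1,457.07 +$10.20 interest = $1,467.27; pay $1,467.27 → $0.00

$0.00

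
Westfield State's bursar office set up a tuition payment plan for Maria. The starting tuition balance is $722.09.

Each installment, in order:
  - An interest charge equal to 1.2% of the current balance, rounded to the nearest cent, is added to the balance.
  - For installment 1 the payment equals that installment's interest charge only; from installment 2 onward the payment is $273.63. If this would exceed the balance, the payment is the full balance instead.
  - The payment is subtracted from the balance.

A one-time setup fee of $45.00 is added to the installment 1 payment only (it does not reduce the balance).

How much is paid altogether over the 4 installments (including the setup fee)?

$792.19

Installment 1: $722.09 +$8.67 interest = $730.76; pay $8.67 (+ $45.00 fee) → $722.09
Installment 2: $722.09 +$8.67 interest = $730.76; pay $273.63 → $457.13
Installment 3: $457.13 +$5.49 interest = $462.62; pay $273.63 → $188.99
Installment 4: $188.99 +$2.27 interest = $191.26; pay $191.26 → $0.00
Total paid: $792.19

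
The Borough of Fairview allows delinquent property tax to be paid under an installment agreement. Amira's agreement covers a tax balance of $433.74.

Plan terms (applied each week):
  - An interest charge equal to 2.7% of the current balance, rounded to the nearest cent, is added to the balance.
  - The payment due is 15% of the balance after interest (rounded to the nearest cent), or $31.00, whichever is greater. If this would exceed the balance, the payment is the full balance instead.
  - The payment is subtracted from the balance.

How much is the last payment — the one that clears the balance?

$26.88

Week 1: $433.74 +$11.71 interest = $445.45; pay $66.82 → $378.63
Week 2: $378.63 +$10.22 interest = $388.85; pay $58.33 → $330.52
Week 3: $330.52 +$8.92 interest = $339.44; pay $50.92 → $288.52
Week 4: $288.52 +$7.79 interest = $296.31; pay $44.45 → $251.86
Week 5: $251.86 +$6.80 interest = $258.66; pay $38.80 → $219.86
Week 6: $219.86 +$5.94 interest = $225.80; pay $33.87 → $191.93
Week 7: $191.93 +$5.18 interest = $197.11; pay $31.00 → $166.11
Week 8: $166.11 +$4.48 interest = $170.59; pay $31.00 → $139.59
Week 9: $139.59 +$3.77 interest = $143.36; pay $31.00 → $112.36
Week 10: $112.36 +$3.03 interest = $115.39; pay $31.00 → $84.39
Week 11: $84.39 +$2.28 interest = $86.67; pay $31.00 → $55.67
Week 12: $55.67 +$1.50 interest = $57.17; pay $31.00 → $26.17
Week 13: $26.17 +$0.71 interest = $26.88; pay $26.88 → $0.00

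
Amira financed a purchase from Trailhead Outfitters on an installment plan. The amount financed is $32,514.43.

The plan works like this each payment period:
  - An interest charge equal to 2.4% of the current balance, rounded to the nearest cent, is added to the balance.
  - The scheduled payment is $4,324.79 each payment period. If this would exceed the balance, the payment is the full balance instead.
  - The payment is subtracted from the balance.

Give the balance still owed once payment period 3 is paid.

# | Opening | Interest | Payment | End bal
1 | $32,514.43 | $780.35 | $4,324.79 | $28,969.99
2 | $28,969.99 | $695.28 | $4,324.79 | $25,340.48
3 | $25,340.48 | $608.17 | $4,324.79 | $21,623.86

$21,623.86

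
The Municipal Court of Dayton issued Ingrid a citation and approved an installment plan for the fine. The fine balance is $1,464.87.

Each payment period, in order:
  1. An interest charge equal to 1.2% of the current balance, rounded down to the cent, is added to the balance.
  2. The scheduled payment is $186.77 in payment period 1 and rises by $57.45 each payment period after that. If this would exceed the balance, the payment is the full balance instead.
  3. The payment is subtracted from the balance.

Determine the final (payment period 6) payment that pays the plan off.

$17.09

Payment period 1: opening $1,464.87; interest $17.57 → $1,482.44; payment $186.77; balance $1,295.67
Payment period 2: opening $1,295.67; interest $15.54 → $1,311.21; payment $244.22; balance $1,066.99
Payment period 3: opening $1,066.99; interest $12.80 → $1,079.79; payment $301.67; balance $778.12
Payment period 4: opening $778.12; interest $9.33 → $787.45; payment $359.12; balance $428.33
Payment period 5: opening $428.33; interest $5.13 → $433.46; payment $416.57; balance $16.89
Payment period 6: opening $16.89; interest $0.20 → $17.09; payment $17.09; balance $0.00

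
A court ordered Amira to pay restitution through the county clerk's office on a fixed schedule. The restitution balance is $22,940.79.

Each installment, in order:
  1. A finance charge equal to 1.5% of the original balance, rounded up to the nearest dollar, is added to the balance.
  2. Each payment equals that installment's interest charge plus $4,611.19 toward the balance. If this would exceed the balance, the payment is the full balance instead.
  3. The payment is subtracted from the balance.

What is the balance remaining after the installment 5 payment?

Installment 1: opening $22,940.79; interest $345.00 → $23,285.79; payment $4,956.19; balance $18,329.60
Installment 2: opening $18,329.60; interest $345.00 → $18,674.60; payment $4,956.19; balance $13,718.41
Installment 3: opening $13,718.41; interest $345.00 → $14,063.41; payment $4,956.19; balance $9,107.22
Installment 4: opening $9,107.22; interest $345.00 → $9,452.22; payment $4,956.19; balance $4,496.03
Installment 5: opening $4,496.03; interest $345.00 → $4,841.03; payment $4,841.03; balance $0.00

$0.00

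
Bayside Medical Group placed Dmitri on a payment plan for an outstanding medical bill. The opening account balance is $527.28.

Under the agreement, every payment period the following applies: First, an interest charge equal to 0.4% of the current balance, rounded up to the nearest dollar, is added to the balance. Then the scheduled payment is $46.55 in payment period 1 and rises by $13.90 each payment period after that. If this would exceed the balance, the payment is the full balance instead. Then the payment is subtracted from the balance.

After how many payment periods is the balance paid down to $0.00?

7

# | Opening | Interest | Payment | End bal
1 | $527.28 | $3.00 | $46.55 | $483.73
2 | $483.73 | $2.00 | $60.45 | $425.28
3 | $425.28 | $2.00 | $74.35 | $352.93
4 | $352.93 | $2.00 | $88.25 | $266.68
5 | $266.68 | $2.00 | $102.15 | $166.53
6 | $166.53 | $1.00 | $116.05 | $51.48
7 | $51.48 | $1.00 | $52.48 | $0.00
Balance reaches $0.00 in payment period 7.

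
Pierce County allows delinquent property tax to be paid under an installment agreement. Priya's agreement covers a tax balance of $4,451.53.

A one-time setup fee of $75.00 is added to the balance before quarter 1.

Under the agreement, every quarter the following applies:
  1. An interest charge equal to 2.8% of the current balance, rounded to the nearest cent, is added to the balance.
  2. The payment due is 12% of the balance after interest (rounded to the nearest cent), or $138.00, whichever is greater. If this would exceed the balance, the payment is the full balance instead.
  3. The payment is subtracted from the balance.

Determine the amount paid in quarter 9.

$250.46

Quarter 1: opening $4,526.53; interest $126.74 → $4,653.27; payment $558.39; balance $4,094.88
Quarter 2: opening $4,094.88; interest $114.66 → $4,209.54; payment $505.14; balance $3,704.40
Quarter 3: opening $3,704.40; interest $103.72 → $3,808.12; payment $456.97; balance $3,351.15
Quarter 4: opening $3,351.15; interest $93.83 → $3,444.98; payment $413.40; balance $3,031.58
Quarter 5: opening $3,031.58; interest $84.88 → $3,116.46; payment $373.98; balance $2,742.48
Quarter 6: opening $2,742.48; interest $76.79 → $2,819.27; payment $338.31; balance $2,480.96
Quarter 7: opening $2,480.96; interest $69.47 → $2,550.43; payment $306.05; balance $2,244.38
Quarter 8: opening $2,244.38; interest $62.84 → $2,307.22; payment $276.87; balance $2,030.35
Quarter 9: opening $2,030.35; interest $56.85 → $2,087.20; payment $250.46; balance $1,836.74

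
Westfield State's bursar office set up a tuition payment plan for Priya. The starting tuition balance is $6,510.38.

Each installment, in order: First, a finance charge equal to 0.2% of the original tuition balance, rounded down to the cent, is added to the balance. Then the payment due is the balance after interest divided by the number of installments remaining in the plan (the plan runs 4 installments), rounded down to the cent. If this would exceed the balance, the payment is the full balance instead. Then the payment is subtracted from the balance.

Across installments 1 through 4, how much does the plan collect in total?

$6,562.46

Installment 1: opening $6,510.38; interest $13.02 → $6,523.40; payment $1,630.85; balance $4,892.55
Installment 2: opening $4,892.55; interest $13.02 → $4,905.57; payment $1,635.19; balance $3,270.38
Installment 3: opening $3,270.38; interest $13.02 → $3,283.40; payment $1,641.70; balance $1,641.70
Installment 4: opening $1,641.70; interest $13.02 → $1,654.72; payment $1,654.72; balance $0.00
Total paid: $6,562.46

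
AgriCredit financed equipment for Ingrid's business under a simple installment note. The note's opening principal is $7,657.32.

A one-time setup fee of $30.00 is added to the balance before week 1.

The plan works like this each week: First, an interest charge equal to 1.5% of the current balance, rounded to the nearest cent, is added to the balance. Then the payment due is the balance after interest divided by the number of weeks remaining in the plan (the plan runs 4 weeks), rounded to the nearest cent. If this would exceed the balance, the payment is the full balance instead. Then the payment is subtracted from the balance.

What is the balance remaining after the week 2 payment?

$3,959.83

Week 1: $7,687.32 +$115.31 interest = $7,802.63; pay $1,950.66 → $5,851.97
Week 2: $5,851.97 +$87.78 interest = $5,939.75; pay $1,979.92 → $3,959.83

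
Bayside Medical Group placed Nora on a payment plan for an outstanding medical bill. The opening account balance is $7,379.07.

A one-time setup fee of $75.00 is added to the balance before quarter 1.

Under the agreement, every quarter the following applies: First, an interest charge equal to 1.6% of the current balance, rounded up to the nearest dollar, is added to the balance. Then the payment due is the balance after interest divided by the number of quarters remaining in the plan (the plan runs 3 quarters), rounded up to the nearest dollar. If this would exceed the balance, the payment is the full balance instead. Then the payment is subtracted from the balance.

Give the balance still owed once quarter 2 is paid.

Quarter 1: $7,454.07 +$120.00 interest = $7,574.07; pay $2,525.00 → $5,049.07
Quarter 2: $5,049.07 +$81.00 interest = $5,130.07; pay $2,566.00 → $2,564.07

$2,564.07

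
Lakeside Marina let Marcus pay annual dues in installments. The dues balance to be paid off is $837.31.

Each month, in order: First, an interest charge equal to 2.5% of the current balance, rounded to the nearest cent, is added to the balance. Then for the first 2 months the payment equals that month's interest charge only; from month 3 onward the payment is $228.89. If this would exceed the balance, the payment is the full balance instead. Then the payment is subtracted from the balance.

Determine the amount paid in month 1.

Month 1: $837.31 +$20.93 interest = $858.24; pay $20.93 → $837.31

$20.93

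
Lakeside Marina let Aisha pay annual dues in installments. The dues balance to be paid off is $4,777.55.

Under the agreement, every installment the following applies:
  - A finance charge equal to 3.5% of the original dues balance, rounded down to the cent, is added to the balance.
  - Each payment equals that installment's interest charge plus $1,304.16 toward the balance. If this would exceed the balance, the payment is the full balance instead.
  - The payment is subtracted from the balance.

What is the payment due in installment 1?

Installment 1: $4,777.55 +$167.21 interest = $4,944.76; pay $1,471.37 → $3,473.39

$1,471.37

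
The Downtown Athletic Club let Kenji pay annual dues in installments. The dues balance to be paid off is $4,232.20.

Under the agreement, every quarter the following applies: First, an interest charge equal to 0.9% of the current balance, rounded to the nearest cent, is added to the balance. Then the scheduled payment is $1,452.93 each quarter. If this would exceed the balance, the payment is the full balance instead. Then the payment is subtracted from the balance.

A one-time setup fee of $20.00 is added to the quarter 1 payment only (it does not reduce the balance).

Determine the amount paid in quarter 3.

$1,402.30

Quarter 1: opening $4,232.20; interest $38.09 → $4,270.29; payment $1,452.93 (+ $20.00 fee); balance $2,817.36
Quarter 2: opening $2,817.36; interest $25.36 → $2,842.72; payment $1,452.93; balance $1,389.79
Quarter 3: opening $1,389.79; interest $12.51 → $1,402.30; payment $1,402.30; balance $0.00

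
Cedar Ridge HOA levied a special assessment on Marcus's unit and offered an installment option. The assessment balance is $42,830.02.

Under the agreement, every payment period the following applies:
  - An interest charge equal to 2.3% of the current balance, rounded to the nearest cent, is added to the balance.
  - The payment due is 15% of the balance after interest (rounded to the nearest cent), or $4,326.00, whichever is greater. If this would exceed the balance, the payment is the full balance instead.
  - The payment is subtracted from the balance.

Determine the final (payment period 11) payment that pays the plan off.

Payment period 1: opening $42,830.02; interest $985.09 → $43,815.11; payment $6,572.27; balance $37,242.84
Payment period 2: opening $37,242.84; interest $856.59 → $38,099.43; payment $5,714.91; balance $32,384.52
Payment period 3: opening $32,384.52; interest $744.84 → $33,129.36; payment $4,969.40; balance $28,159.96
Payment period 4: opening $28,159.96; interest $647.68 → $28,807.64; payment $4,326.00; balance $24,481.64
Payment period 5: opening $24,481.64; interest $563.08 → $25,044.72; payment $4,326.00; balance $20,718.72
Payment period 6: opening $20,718.72; interest $476.53 → $21,195.25; payment $4,326.00; balance $16,869.25
Payment period 7: opening $16,869.25; interest $387.99 → $17,257.24; payment $4,326.00; balance $12,931.24
Payment period 8: opening $12,931.24; interest $297.42 → $13,228.66; payment $4,326.00; balance $8,902.66
Payment period 9: opening $8,902.66; interest $204.76 → $9,107.42; payment $4,326.00; balance $4,781.42
Payment period 10: opening $4,781.42; interest $109.97 → $4,891.39; payment $4,326.00; balance $565.39
Payment period 11: opening $565.39; interest $13.00 → $578.39; payment $578.39; balance $0.00

$578.39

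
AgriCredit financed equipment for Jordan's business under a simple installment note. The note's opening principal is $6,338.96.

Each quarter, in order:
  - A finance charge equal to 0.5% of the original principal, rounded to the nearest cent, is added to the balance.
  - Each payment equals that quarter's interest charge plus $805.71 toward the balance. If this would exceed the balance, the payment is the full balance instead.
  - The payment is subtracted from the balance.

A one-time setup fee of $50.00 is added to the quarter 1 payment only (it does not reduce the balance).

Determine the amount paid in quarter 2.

Quarter 1: opening $6,338.96; interest $31.69 → $6,370.65; payment $837.40 (+ $50.00 fee); balance $5,533.25
Quarter 2: opening $5,533.25; interest $31.69 → $5,564.94; payment $837.40; balance $4,727.54

$837.40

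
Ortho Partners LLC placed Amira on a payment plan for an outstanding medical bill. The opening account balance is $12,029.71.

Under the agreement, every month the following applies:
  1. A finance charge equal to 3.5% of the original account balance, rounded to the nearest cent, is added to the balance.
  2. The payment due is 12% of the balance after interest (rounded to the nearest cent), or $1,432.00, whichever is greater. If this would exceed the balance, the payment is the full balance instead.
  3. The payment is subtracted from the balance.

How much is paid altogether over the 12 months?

$17,082.19

Month 1: $12,029.71 +$421.04 interest = $12,450.75; pay $1,494.09 → $10,956.66
Month 2: $10,956.66 +$421.04 interest = $11,377.70; pay $1,432.00 → $9,945.70
Month 3: $9,945.70 +$421.04 interest = $10,366.74; pay $1,432.00 → $8,934.74
Month 4: $8,934.74 +$421.04 interest = $9,355.78; pay $1,432.00 → $7,923.78
Month 5: $7,923.78 +$421.04 interest = $8,344.82; pay $1,432.00 → $6,912.82
Month 6: $6,912.82 +$421.04 interest = $7,333.86; pay $1,432.00 → $5,901.86
Month 7: $5,901.86 +$421.04 interest = $6,322.90; pay $1,432.00 → $4,890.90
Month 8: $4,890.90 +$421.04 interest = $5,311.94; pay $1,432.00 → $3,879.94
Month 9: $3,879.94 +$421.04 interest = $4,300.98; pay $1,432.00 → $2,868.98
Month 10: $2,868.98 +$421.04 interest = $3,290.02; pay $1,432.00 → $1,858.02
Month 11: $1,858.02 +$421.04 interest = $2,279.06; pay $1,432.00 → $847.06
Month 12: $847.06 +$421.04 interest = $1,268.10; pay $1,268.10 → $0.00
Total paid: $17,082.19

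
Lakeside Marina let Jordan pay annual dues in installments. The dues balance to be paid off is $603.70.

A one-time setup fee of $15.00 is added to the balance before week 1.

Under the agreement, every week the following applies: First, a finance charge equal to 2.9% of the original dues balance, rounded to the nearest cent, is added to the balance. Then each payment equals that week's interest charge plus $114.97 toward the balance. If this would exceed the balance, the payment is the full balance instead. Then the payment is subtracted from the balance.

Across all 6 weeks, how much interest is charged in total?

# | Opening | Interest | Payment | End bal
1 | $618.70 | $17.51 | $132.48 | $503.73
2 | $503.73 | $17.51 | $132.48 | $388.76
3 | $388.76 | $17.51 | $132.48 | $273.79
4 | $273.79 | $17.51 | $132.48 | $158.82
5 | $158.82 | $17.51 | $132.48 | $43.85
6 | $43.85 | $17.51 | $61.36 | $0.00
Total interest: $17.51 + $17.51 + $17.51 + $17.51 + $17.51 + $17.51 = $105.06

$105.06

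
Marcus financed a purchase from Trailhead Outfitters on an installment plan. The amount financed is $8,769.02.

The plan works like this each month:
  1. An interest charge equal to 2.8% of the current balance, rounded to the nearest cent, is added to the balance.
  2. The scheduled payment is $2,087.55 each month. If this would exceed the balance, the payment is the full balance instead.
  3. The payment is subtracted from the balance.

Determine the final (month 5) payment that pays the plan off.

Month 1: $8,769.02 +$245.53 interest = $9,014.55; pay $2,087.55 → $6,927.00
Month 2: $6,927.00 +$193.96 interest = $7,120.96; pay $2,087.55 → $5,033.41
Month 3: $5,033.41 +$140.94 interest = $5,174.35; pay $2,087.55 → $3,086.80
Month 4: $3,086.80 +$86.43 interest = $3,173.23; pay $2,087.55 → $1,085.68
Month 5: $1,085.68 +$30.40 interest = $1,116.08; pay $1,116.08 → $0.00

$1,116.08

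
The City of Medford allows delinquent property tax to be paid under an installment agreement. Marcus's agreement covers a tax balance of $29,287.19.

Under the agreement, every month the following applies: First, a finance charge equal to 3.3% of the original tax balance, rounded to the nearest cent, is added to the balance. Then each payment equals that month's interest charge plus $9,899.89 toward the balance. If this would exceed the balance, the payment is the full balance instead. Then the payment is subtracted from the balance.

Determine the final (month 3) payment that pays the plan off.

$10,453.89

Month 1: $29,287.19 +$966.48 interest = $30,253.67; pay $10,866.37 → $19,387.30
Month 2: $19,387.30 +$966.48 interest = $20,353.78; pay $10,866.37 → $9,487.41
Month 3: $9,487.41 +$966.48 interest = $10,453.89; pay $10,453.89 → $0.00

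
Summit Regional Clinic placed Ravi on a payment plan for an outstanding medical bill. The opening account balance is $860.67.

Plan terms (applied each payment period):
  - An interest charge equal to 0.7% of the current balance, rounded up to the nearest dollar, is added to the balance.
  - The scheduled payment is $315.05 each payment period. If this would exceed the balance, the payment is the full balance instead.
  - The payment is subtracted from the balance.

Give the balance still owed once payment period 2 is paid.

$241.57

Payment period 1: opening $860.67; interest $7.00 → $867.67; payment $315.05; balance $552.62
Payment period 2: opening $552.62; interest $4.00 → $556.62; payment $315.05; balance $241.57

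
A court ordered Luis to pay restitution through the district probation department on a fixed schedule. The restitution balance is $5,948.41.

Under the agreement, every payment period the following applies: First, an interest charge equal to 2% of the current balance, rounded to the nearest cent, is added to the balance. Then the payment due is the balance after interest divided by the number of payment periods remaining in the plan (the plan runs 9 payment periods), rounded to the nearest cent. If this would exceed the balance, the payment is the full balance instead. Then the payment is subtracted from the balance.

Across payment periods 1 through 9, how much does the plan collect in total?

# | Opening | Interest | Payment | End bal
1 | $5,948.41 | $118.97 | $674.15 | $5,393.23
2 | $5,393.23 | $107.86 | $687.64 | $4,813.45
3 | $4,813.45 | $96.27 | $701.39 | $4,208.33
4 | $4,208.33 | $84.17 | $715.42 | $3,577.08
5 | $3,577.08 | $71.54 | $729.72 | $2,918.90
6 | $2,918.90 | $58.38 | $744.32 | $2,232.96
7 | $2,232.96 | $44.66 | $759.21 | $1,518.41
8 | $1,518.41 | $30.37 | $774.39 | $774.39
9 | $774.39 | $15.49 | $789.88 | $0.00
Total paid: $6,576.12

$6,576.12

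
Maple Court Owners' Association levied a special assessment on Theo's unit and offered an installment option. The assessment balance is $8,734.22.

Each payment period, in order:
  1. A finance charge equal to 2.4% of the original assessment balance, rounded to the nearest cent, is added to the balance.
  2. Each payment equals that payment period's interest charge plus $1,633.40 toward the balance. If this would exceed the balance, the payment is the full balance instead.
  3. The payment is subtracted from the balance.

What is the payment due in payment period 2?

$1,843.02

Payment period 1: opening $8,734.22; interest $209.62 → $8,943.84; payment $1,843.02; balance $7,100.82
Payment period 2: opening $7,100.82; interest $209.62 → $7,310.44; payment $1,843.02; balance $5,467.42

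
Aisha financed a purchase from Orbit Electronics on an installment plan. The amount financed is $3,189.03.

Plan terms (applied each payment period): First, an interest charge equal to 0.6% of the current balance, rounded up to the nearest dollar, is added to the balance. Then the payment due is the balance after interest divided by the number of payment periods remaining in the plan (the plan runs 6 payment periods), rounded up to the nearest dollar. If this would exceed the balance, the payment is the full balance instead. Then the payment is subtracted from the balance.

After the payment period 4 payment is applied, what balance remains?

$1,088.03

# | Opening | Interest | Payment | End bal
1 | $3,189.03 | $20.00 | $535.00 | $2,674.03
2 | $2,674.03 | $17.00 | $539.00 | $2,152.03
3 | $2,152.03 | $13.00 | $542.00 | $1,623.03
4 | $1,623.03 | $10.00 | $545.00 | $1,088.03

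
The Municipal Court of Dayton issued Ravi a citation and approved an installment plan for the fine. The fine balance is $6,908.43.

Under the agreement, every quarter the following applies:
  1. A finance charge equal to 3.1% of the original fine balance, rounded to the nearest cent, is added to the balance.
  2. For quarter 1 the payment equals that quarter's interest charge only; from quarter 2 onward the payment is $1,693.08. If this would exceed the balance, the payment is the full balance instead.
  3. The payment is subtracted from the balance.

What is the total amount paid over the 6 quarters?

Quarter 1: opening $6,908.43; interest $214.16 → $7,122.59; payment $214.16; balance $6,908.43
Quarter 2: opening $6,908.43; interest $214.16 → $7,122.59; payment $1,693.08; balance $5,429.51
Quarter 3: opening $5,429.51; interest $214.16 → $5,643.67; payment $1,693.08; balance $3,950.59
Quarter 4: opening $3,950.59; interest $214.16 → $4,164.75; payment $1,693.08; balance $2,471.67
Quarter 5: opening $2,471.67; interest $214.16 → $2,685.83; payment $1,693.08; balance $992.75
Quarter 6: opening $992.75; interest $214.16 → $1,206.91; payment $1,206.91; balance $0.00
Total paid: $8,193.39

$8,193.39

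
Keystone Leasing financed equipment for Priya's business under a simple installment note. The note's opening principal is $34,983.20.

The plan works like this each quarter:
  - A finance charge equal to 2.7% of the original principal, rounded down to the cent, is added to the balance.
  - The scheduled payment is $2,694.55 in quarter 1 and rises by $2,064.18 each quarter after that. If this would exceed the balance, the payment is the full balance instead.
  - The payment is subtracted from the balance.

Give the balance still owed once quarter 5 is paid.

Quarter 1: opening $34,983.20; interest $944.54 → $35,927.74; payment $2,694.55; balance $33,233.19
Quarter 2: opening $33,233.19; interest $944.54 → $34,177.73; payment $4,758.73; balance $29,419.00
Quarter 3: opening $29,419.00; interest $944.54 → $30,363.54; payment $6,822.91; balance $23,540.63
Quarter 4: opening $23,540.63; interest $944.54 → $24,485.17; payment $8,887.09; balance $15,598.08
Quarter 5: opening $15,598.08; interest $944.54 → $16,542.62; payment $10,951.27; balance $5,591.35

$5,591.35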